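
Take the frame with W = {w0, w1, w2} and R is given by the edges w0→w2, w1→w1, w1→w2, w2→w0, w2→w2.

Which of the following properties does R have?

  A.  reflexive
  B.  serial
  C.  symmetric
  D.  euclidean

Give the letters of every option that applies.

B

(A) not reflexive: not w0 R w0.
(B) serial: every world has an R-successor.
(C) not symmetric: w1 R w2 but not w2 R w1.
(D) not euclidean: w1 R w2 and w1 R w1 but not w2 R w1.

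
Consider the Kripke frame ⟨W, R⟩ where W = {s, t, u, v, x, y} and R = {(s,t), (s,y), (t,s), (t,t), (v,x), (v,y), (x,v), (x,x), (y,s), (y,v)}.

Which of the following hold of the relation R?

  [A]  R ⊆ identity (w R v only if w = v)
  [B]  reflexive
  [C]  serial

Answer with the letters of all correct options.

(A) not ⊆ identity: s R t with s ≠ t.
(B) not reflexive: not s R s.
(C) not serial: u has no R-successor.

none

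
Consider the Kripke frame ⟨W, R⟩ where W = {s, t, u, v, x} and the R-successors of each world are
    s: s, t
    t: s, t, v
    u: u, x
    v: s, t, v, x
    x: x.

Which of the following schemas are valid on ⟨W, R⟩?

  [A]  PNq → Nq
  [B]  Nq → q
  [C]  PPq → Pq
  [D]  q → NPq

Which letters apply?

B

R is reflexive: each world relates to itself.
R is not symmetric: u R x but not x R u.
R is not transitive: s R t and t R v but not s R v.
R is not euclidean: t R s and t R v but not s R v.
(A) PNq → Nq is the dual of axiom 5; it is valid on a frame exactly when R is euclidean. R is not euclidean, so not valid.
(B) Nq → q is axiom T, which corresponds to reflexivity. R is reflexive — valid.
(C) PPq → Pq (the dual of axiom 4) characterises the transitive frames. R is not transitive — not valid.
(D) axiom B: valid iff R is symmetric. R is not symmetric — not valid.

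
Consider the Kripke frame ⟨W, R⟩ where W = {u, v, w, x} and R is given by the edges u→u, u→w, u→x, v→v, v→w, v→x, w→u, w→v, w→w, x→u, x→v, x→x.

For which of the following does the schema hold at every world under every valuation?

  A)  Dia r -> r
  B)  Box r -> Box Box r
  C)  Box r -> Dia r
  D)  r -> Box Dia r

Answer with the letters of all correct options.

R is symmetric: every R-edge is matched by its reverse.
R is not transitive: u R w and w R v but not u R v.
R is serial: every world has an R-successor.
R is not a subset of the identity: u R w with u ≠ w.
(A) Dia r -> r (the converse of T) corresponds to R being a subset of the identity. Here R ⊄ identity, so not valid.
(B) axiom 4: valid iff R is transitive. R is not transitive — not valid.
(C) axiom D: valid iff R is serial. R is serial — valid.
(D) r -> Box Dia r is axiom B, which corresponds to symmetry. R is symmetric — valid.

C, D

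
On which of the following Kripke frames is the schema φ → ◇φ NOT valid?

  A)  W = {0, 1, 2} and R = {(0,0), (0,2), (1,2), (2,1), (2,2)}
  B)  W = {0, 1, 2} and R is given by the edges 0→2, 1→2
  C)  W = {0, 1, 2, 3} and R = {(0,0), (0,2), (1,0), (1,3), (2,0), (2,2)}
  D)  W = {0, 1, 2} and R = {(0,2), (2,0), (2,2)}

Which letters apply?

The schema φ → ◇φ is the dual of axiom T; it is valid on a frame iff R is reflexive.
(A) R is not reflexive (not 1 R 1), so the schema fails here.
(B) R is not reflexive (not 0 R 0), so the schema fails here.
(C) R is not reflexive (not 1 R 1), so the schema fails here.
(D) R is not reflexive (not 0 R 0), so the schema fails here.

A, B, C, D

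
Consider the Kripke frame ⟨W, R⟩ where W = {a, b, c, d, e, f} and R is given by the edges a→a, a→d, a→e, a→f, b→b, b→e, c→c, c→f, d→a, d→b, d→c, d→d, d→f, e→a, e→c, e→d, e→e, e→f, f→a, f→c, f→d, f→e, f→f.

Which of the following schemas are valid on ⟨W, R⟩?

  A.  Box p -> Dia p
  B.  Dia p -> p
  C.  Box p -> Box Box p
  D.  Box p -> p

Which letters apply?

R is reflexive: each world relates to itself.
R is not transitive: a R d and d R b but not a R b.
R is serial: every world has an R-successor.
R is not a subset of the identity: a R d with a ≠ d.
(A) axiom D: valid iff R is serial. R is serial — valid.
(B) Dia p -> p is valid only on frames where every R-edge is a self-loop. Here R ⊄ identity — not valid.
(C) axiom 4: valid iff R is transitive. R is not transitive — not valid.
(D) Box p -> p is axiom T, which corresponds to reflexivity. R is reflexive — valid.

A, D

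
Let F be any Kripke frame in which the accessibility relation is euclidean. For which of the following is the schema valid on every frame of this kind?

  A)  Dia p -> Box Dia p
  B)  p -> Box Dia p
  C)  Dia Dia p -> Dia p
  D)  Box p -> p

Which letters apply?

(A) Dia p -> Box Dia p is axiom 5; it is valid on a frame exactly when R is euclidean. Every such R is euclidean, so valid.
(B) p -> Box Dia p (axiom B) characterises the symmetric frames. Such an R need not be symmetric — not valid.
(C) Dia Dia p -> Dia p (the dual of axiom 4) characterises the transitive frames. Such an R need not be transitive — not valid.
(D) Box p -> p is axiom T, which corresponds to reflexivity. Such an R need not be reflexive — not valid.

A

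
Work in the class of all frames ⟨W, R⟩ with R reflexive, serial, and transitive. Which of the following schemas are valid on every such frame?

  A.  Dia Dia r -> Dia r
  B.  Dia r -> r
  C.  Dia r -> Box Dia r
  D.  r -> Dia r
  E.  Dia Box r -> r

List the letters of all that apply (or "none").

(A) the dual of axiom 4: valid iff R is transitive. Every such R is transitive — valid.
(B) Dia r -> r is valid only on frames where every R-edge is a self-loop. Such an R need not be a subset of the identity — not valid.
(C) Dia r -> Box Dia r is axiom 5, which corresponds to the euclidean property. Such an R need not be euclidean — not valid.
(D) the dual of axiom T: valid iff R is reflexive. Every such R is reflexive — valid.
(E) the dual of axiom B: valid iff R is symmetric. Such an R need not be symmetric — not valid.

A, D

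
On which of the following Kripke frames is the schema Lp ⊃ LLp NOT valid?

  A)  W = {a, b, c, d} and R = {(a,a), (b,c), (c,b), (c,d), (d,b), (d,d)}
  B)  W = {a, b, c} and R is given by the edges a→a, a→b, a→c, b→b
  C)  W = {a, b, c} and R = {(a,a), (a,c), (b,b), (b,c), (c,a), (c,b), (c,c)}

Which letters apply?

The schema Lp ⊃ LLp is axiom 4; it is valid on a frame iff R is transitive.
(A) R is not transitive (b R c and c R b but not b R b), so the schema fails here.
(B) R is transitive (R is closed under composition), so the schema is valid here.
(C) R is not transitive (a R c and c R b but not a R b), so the schema fails here.

A, C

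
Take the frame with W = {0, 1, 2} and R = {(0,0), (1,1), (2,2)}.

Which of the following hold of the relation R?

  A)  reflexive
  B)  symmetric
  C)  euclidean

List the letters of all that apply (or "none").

A, B, C

(A) reflexive: each world relates to itself.
(B) symmetric: every R-edge is matched by its reverse.
(C) euclidean: any two R-successors of the same world are R-related.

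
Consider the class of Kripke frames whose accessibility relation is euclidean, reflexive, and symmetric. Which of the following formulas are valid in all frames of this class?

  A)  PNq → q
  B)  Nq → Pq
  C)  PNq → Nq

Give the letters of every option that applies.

A relation that is euclidean, reflexive, and symmetric is also serial and transitive.
(A) PNq → q is the dual of axiom B; it is valid on a frame exactly when R is symmetric. Every such R is symmetric, so valid.
(B) axiom D: valid iff R is serial. Every such R is serial — valid.
(C) PNq → Nq (the dual of axiom 5) characterises the euclidean frames. Every such R is euclidean — valid.

A, B, C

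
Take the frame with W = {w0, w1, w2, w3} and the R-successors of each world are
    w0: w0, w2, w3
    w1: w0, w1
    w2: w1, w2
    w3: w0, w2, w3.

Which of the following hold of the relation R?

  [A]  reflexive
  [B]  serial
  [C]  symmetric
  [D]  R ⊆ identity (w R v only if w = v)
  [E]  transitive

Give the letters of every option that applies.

(A) reflexive: each world relates to itself.
(B) serial: every world has an R-successor.
(C) not symmetric: w0 R w2 but not w2 R w0.
(D) not ⊆ identity: w0 R w2 with w0 ≠ w2.
(E) not transitive: w0 R w2 and w2 R w1 but not w0 R w1.

A, B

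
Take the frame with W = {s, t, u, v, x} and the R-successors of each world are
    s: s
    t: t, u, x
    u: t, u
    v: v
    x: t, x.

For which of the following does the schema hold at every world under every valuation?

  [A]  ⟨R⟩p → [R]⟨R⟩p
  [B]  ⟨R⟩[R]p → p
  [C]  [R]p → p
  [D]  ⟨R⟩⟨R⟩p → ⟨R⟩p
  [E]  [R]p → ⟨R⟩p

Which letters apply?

B, C, E

R is reflexive: each world relates to itself.
R is symmetric: every R-edge is matched by its reverse.
R is not transitive: u R t and t R x but not u R x.
R is not euclidean: t R u and t R x but not u R x.
R is serial: every world has an R-successor.
(A) ⟨R⟩p → [R]⟨R⟩p is axiom 5; it is valid on a frame exactly when R is euclidean. R is not euclidean, so not valid.
(B) ⟨R⟩[R]p → p is the dual of axiom B, which corresponds to symmetry. R is symmetric — valid.
(C) [R]p → p (axiom T) characterises the reflexive frames. R is reflexive — valid.
(D) the dual of axiom 4: valid iff R is transitive. R is not transitive — not valid.
(E) axiom D: valid iff R is serial. R is serial — valid.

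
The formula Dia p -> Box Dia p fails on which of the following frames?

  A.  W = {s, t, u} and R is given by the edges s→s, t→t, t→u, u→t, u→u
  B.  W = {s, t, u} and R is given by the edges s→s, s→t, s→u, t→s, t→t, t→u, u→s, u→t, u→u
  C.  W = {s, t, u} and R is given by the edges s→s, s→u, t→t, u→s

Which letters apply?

The schema Dia p -> Box Dia p is axiom 5; it is valid on a frame iff R is euclidean.
(A) R is euclidean (any two R-successors of the same world are R-related), so the schema is valid here.
(B) R is euclidean (any two R-successors of the same world are R-related), so the schema is valid here.
(C) R is not euclidean (s R u and s R u but not u R u), so the schema fails here.

C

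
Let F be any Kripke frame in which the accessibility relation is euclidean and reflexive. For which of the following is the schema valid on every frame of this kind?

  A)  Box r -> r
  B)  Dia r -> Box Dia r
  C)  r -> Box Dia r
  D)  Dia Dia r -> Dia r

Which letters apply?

A reflexive euclidean relation is also symmetric (from wRw and wRv the euclidean condition gives vRw) and hence transitive; it is an equivalence relation.
(A) Box r -> r (axiom T) characterises the reflexive frames. Every such R is reflexive — valid.
(B) Dia r -> Box Dia r is axiom 5, which corresponds to the euclidean property. Every such R is euclidean — valid.
(C) r -> Box Dia r is axiom B, which corresponds to symmetry. Every such R is symmetric — valid.
(D) Dia Dia r -> Dia r is the dual of axiom 4, which corresponds to transitivity. Every such R is transitive — valid.

A, B, C, D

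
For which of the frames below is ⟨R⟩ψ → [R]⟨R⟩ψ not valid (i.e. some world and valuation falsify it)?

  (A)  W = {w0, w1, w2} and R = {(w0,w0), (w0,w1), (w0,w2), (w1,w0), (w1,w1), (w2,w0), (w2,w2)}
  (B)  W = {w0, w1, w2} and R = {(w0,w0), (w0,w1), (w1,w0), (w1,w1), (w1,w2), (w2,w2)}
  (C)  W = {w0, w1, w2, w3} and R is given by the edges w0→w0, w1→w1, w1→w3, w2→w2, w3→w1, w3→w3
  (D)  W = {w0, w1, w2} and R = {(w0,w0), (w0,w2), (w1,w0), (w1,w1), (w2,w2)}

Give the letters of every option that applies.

The schema ⟨R⟩ψ → [R]⟨R⟩ψ is axiom 5; it is valid on a frame iff R is euclidean.
(A) R is not euclidean (w0 R w1 and w0 R w2 but not w1 R w2), so the schema fails here.
(B) R is not euclidean (w1 R w0 and w1 R w2 but not w0 R w2), so the schema fails here.
(C) R is euclidean (any two R-successors of the same world are R-related), so the schema is valid here.
(D) R is not euclidean (w0 R w2 and w0 R w0 but not w2 R w0), so the schema fails here.

A, B, D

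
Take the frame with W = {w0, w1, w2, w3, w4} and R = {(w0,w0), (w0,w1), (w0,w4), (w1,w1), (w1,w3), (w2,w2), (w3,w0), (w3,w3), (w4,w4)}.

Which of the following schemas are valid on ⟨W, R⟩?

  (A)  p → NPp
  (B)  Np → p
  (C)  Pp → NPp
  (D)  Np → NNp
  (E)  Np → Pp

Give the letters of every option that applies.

B, E

R is reflexive: each world relates to itself.
R is not symmetric: w0 R w1 but not w1 R w0.
R is not transitive: w0 R w1 and w1 R w3 but not w0 R w3.
R is not euclidean: w0 R w1 and w0 R w0 but not w1 R w0.
R is serial: every world has an R-successor.
(A) p → NPp (axiom B) characterises the symmetric frames. R is not symmetric — not valid.
(B) Np → p is axiom T; it is valid on a frame exactly when R is reflexive. R is reflexive, so valid.
(C) Pp → NPp (axiom 5) characterises the euclidean frames. R is not euclidean — not valid.
(D) Np → NNp (axiom 4) characterises the transitive frames. R is not transitive — not valid.
(E) Np → Pp is axiom D; it is valid on a frame exactly when R is serial. R is serial, so valid.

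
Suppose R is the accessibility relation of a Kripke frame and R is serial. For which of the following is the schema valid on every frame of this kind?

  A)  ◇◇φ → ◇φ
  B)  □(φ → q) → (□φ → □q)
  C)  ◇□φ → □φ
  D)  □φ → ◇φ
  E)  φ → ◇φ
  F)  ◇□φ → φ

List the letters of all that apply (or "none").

(A) the dual of axiom 4: valid iff R is transitive. Such an R need not be transitive — not valid.
(B) □(φ → q) → (□φ → □q) is axiom K, valid on every Kripke frame — valid.
(C) ◇□φ → □φ (the dual of axiom 5) characterises the euclidean frames. Such an R need not be euclidean — not valid.
(D) □φ → ◇φ is axiom D; it is valid on a frame exactly when R is serial. Every such R is serial, so valid.
(E) φ → ◇φ (the dual of axiom T) characterises the reflexive frames. Such an R need not be reflexive — not valid.
(F) ◇□φ → φ is the dual of axiom B, which corresponds to symmetry. Such an R need not be symmetric — not valid.

B, D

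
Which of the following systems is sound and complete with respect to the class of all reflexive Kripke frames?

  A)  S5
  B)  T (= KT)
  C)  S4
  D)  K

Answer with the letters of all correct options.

B

(A) S5 is determined by the class of reflexive, symmetric, and transitive frames.
(B) T (= KT) is determined by exactly this class.
(C) S4 is determined by the class of reflexive and transitive frames.
(D) K is determined by the class of arbitrary frames.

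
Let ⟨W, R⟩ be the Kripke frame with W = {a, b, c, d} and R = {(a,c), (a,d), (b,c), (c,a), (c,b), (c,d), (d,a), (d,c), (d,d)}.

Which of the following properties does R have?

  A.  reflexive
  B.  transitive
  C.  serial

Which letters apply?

C

(A) not reflexive: not a R a.
(B) not transitive: a R c and c R a but not a R a.
(C) serial: every world has an R-successor.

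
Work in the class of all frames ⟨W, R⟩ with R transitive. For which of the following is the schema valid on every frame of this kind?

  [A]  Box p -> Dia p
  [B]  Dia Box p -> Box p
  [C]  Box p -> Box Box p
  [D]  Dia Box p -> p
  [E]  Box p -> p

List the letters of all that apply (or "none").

C

(A) axiom D: valid iff R is serial. Such an R need not be serial — not valid.
(B) Dia Box p -> Box p (the dual of axiom 5) characterises the euclidean frames. Such an R need not be euclidean — not valid.
(C) axiom 4: valid iff R is transitive. Every such R is transitive — valid.
(D) Dia Box p -> p is the dual of axiom B, which corresponds to symmetry. Such an R need not be symmetric — not valid.
(E) axiom T: valid iff R is reflexive. Such an R need not be reflexive — not valid.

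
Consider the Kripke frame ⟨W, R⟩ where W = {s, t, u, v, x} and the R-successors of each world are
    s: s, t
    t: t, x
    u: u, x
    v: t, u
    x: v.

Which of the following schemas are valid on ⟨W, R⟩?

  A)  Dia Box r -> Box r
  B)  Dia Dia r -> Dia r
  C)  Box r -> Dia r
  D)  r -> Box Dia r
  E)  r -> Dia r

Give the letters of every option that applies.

R is not reflexive: not v R v.
R is not symmetric: s R t but not t R s.
R is not transitive: s R t and t R x but not s R x.
R is not euclidean: s R t and s R s but not t R s.
R is serial: every world has an R-successor.
(A) Dia Box r -> Box r is the dual of axiom 5, which corresponds to the euclidean property. R is not euclidean — not valid.
(B) Dia Dia r -> Dia r (the dual of axiom 4) characterises the transitive frames. R is not transitive — not valid.
(C) axiom D: valid iff R is serial. R is serial — valid.
(D) r -> Box Dia r is axiom B, which corresponds to symmetry. R is not symmetric — not valid.
(E) r -> Dia r is the dual of axiom T, which corresponds to reflexivity. R is not reflexive — not valid.

C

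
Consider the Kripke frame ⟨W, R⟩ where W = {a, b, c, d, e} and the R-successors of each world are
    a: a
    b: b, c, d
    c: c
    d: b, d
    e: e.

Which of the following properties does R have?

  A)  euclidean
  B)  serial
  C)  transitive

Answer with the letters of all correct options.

(A) not euclidean: b R c and b R b but not c R b.
(B) serial: every world has an R-successor.
(C) not transitive: d R b and b R c but not d R c.

B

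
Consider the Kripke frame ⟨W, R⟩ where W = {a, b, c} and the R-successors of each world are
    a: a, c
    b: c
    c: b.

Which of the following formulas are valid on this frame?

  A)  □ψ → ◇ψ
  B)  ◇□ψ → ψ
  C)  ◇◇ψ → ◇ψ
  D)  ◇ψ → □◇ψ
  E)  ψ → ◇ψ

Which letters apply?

A

R is not reflexive: not b R b.
R is not symmetric: a R c but not c R a.
R is not transitive: a R c and c R b but not a R b.
R is not euclidean: a R c and a R a but not c R a.
R is serial: every world has an R-successor.
(A) □ψ → ◇ψ is axiom D, which corresponds to seriality. R is serial — valid.
(B) ◇□ψ → ψ (the dual of axiom B) characterises the symmetric frames. R is not symmetric — not valid.
(C) ◇◇ψ → ◇ψ (the dual of axiom 4) characterises the transitive frames. R is not transitive — not valid.
(D) ◇ψ → □◇ψ (axiom 5) characterises the euclidean frames. R is not euclidean — not valid.
(E) ψ → ◇ψ is the dual of axiom T; it is valid on a frame exactly when R is reflexive. R is not reflexive, so not valid.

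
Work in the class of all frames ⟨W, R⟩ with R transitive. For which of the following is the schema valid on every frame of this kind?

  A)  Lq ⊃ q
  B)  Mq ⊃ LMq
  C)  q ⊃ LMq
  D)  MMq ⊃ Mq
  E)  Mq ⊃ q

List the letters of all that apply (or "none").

D

(A) Lq ⊃ q (axiom T) characterises the reflexive frames. Such an R need not be reflexive — not valid.
(B) Mq ⊃ LMq (axiom 5) characterises the euclidean frames. Such an R need not be euclidean — not valid.
(C) q ⊃ LMq is axiom B, which corresponds to symmetry. Such an R need not be symmetric — not valid.
(D) MMq ⊃ Mq is the dual of axiom 4; it is valid on a frame exactly when R is transitive. Every such R is transitive, so valid.
(E) Mq ⊃ q is valid only on frames where every R-edge is a self-loop. Such an R need not be a subset of the identity — not valid.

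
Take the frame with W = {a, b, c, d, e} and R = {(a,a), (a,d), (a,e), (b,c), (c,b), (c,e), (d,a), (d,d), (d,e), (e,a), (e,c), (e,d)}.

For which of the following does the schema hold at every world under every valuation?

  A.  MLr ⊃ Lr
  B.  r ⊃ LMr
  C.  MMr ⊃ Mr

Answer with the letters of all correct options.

B

R is symmetric: every R-edge is matched by its reverse.
R is not transitive: a R e and e R c but not a R c.
R is not euclidean: c R b and c R e but not b R e.
(A) MLr ⊃ Lr is the dual of axiom 5, which corresponds to the euclidean property. R is not euclidean — not valid.
(B) r ⊃ LMr is axiom B; it is valid on a frame exactly when R is symmetric. R is symmetric, so valid.
(C) MMr ⊃ Mr is the dual of axiom 4; it is valid on a frame exactly when R is transitive. R is not transitive, so not valid.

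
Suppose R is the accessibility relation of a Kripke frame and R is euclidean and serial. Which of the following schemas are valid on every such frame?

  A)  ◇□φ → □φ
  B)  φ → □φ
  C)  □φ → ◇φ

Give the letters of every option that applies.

(A) ◇□φ → □φ is the dual of axiom 5, which corresponds to the euclidean property. Every such R is euclidean — valid.
(B) φ → □φ is equivalent to ◇p→p; it holds exactly when R ⊆ identity. Such an R need not be a subset of the identity — not valid.
(C) □φ → ◇φ is axiom D, which corresponds to seriality. Every such R is serial — valid.

A, C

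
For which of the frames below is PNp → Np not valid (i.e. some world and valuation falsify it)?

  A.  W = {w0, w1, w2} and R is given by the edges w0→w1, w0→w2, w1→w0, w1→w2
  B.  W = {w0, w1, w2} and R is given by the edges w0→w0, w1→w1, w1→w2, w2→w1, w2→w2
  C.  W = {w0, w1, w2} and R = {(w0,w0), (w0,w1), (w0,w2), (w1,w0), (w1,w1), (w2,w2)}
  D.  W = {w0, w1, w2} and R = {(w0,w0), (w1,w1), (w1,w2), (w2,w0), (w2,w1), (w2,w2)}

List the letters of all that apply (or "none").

The schema PNp → Np is the dual of axiom 5; it is valid on a frame iff R is euclidean.
(A) R is not euclidean (w0 R w2 and w0 R w1 but not w2 R w1), so the schema fails here.
(B) R is euclidean (any two R-successors of the same world are R-related), so the schema is valid here.
(C) R is not euclidean (w0 R w1 and w0 R w2 but not w1 R w2), so the schema fails here.
(D) R is not euclidean (w2 R w0 and w2 R w1 but not w0 R w1), so the schema fails here.

A, C, D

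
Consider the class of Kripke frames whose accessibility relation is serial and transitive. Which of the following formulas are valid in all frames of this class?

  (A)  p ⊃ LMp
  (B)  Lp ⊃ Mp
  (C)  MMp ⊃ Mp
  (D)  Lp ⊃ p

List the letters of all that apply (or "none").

(A) p ⊃ LMp (axiom B) characterises the symmetric frames. Such an R need not be symmetric — not valid.
(B) Lp ⊃ Mp (axiom D) characterises the serial frames. Every such R is serial — valid.
(C) MMp ⊃ Mp is the dual of axiom 4; it is valid on a frame exactly when R is transitive. Every such R is transitive, so valid.
(D) Lp ⊃ p (axiom T) characterises the reflexive frames. Such an R need not be reflexive — not valid.

B, C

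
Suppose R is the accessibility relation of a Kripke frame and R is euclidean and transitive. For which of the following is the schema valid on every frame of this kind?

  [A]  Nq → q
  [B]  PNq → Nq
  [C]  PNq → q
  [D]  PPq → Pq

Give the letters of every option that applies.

(A) Nq → q (axiom T) characterises the reflexive frames. Such an R need not be reflexive — not valid.
(B) PNq → Nq (the dual of axiom 5) characterises the euclidean frames. Every such R is euclidean — valid.
(C) the dual of axiom B: valid iff R is symmetric. Such an R need not be symmetric — not valid.
(D) PPq → Pq is the dual of axiom 4, which corresponds to transitivity. Every such R is transitive — valid.

B, D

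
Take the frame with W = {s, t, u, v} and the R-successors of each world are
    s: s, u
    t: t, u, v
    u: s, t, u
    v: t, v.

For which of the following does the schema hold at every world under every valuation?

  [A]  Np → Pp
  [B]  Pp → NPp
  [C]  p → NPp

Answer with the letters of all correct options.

A, C

R is symmetric: every R-edge is matched by its reverse.
R is not euclidean: t R u and t R v but not u R v.
R is serial: every world has an R-successor.
(A) Np → Pp (axiom D) characterises the serial frames. R is serial — valid.
(B) Pp → NPp is axiom 5, which corresponds to the euclidean property. R is not euclidean — not valid.
(C) p → NPp is axiom B; it is valid on a frame exactly when R is symmetric. R is symmetric, so valid.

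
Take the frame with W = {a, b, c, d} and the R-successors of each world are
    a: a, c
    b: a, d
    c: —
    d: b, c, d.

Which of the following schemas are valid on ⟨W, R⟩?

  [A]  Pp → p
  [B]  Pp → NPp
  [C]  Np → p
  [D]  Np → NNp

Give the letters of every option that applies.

R is not reflexive: not b R b.
R is not transitive: b R a and a R c but not b R c.
R is not euclidean: a R c and a R a but not c R a.
R is not a subset of the identity: a R c with a ≠ c.
(A) Pp → p is valid only on frames where every R-edge is a self-loop. Here R ⊄ identity — not valid.
(B) Pp → NPp is axiom 5; it is valid on a frame exactly when R is euclidean. R is not euclidean, so not valid.
(C) axiom T: valid iff R is reflexive. R is not reflexive — not valid.
(D) Np → NNp is axiom 4, which corresponds to transitivity. R is not transitive — not valid.

none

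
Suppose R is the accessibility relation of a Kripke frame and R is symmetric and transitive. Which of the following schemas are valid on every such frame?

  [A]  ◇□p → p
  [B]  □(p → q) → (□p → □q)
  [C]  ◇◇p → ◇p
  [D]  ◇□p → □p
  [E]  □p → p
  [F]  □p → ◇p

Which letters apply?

A, B, C, D

A symmetric transitive relation is euclidean (uRv and uRw give vRu by symmetry, then vRw by transitivity).
(A) the dual of axiom B: valid iff R is symmetric. Every such R is symmetric — valid.
(B) this is just K, valid on every normal frame.
(C) the dual of axiom 4: valid iff R is transitive. Every such R is transitive — valid.
(D) ◇□p → □p is the dual of axiom 5, which corresponds to the euclidean property. Every such R is euclidean — valid.
(E) □p → p is axiom T; it is valid on a frame exactly when R is reflexive. Such an R need not be reflexive, so not valid.
(F) □p → ◇p is axiom D, which corresponds to seriality. Such an R need not be serial — not valid.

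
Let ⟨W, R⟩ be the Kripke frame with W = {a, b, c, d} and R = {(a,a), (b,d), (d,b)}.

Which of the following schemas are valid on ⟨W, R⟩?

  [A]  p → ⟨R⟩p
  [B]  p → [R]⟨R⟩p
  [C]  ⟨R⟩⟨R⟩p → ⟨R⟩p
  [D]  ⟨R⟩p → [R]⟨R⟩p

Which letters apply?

B

R is not reflexive: not b R b.
R is symmetric: every R-edge is matched by its reverse.
R is not transitive: b R d and d R b but not b R b.
R is not euclidean: b R d and b R d but not d R d.
(A) p → ⟨R⟩p is the dual of axiom T; it is valid on a frame exactly when R is reflexive. R is not reflexive, so not valid.
(B) p → [R]⟨R⟩p is axiom B; it is valid on a frame exactly when R is symmetric. R is symmetric, so valid.
(C) ⟨R⟩⟨R⟩p → ⟨R⟩p (the dual of axiom 4) characterises the transitive frames. R is not transitive — not valid.
(D) ⟨R⟩p → [R]⟨R⟩p is axiom 5, which corresponds to the euclidean property. R is not euclidean — not valid.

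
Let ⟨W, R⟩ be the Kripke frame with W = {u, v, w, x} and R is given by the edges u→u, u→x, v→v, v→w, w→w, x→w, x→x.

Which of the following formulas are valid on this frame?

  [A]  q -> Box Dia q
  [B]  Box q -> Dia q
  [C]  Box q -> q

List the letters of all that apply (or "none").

R is reflexive: each world relates to itself.
R is not symmetric: u R x but not x R u.
R is serial: every world has an R-successor.
(A) axiom B: valid iff R is symmetric. R is not symmetric — not valid.
(B) Box q -> Dia q is axiom D; it is valid on a frame exactly when R is serial. R is serial, so valid.
(C) Box q -> q (axiom T) characterises the reflexive frames. R is reflexive — valid.

B, C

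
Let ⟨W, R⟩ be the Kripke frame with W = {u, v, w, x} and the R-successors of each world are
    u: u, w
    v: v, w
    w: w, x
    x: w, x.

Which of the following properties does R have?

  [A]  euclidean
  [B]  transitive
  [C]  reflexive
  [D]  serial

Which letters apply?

C, D

(A) not euclidean: u R w and u R u but not w R u.
(B) not transitive: u R w and w R x but not u R x.
(C) reflexive: each world relates to itself.
(D) serial: every world has an R-successor.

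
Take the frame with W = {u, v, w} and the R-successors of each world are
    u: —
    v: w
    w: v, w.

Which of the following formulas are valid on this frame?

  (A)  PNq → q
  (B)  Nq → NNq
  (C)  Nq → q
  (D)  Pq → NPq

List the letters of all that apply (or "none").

R is not reflexive: not u R u.
R is symmetric: every R-edge is matched by its reverse.
R is not transitive: v R w and w R v but not v R v.
R is not euclidean: w R v and w R v but not v R v.
(A) PNq → q is the dual of axiom B; it is valid on a frame exactly when R is symmetric. R is symmetric, so valid.
(B) Nq → NNq is axiom 4; it is valid on a frame exactly when R is transitive. R is not transitive, so not valid.
(C) Nq → q (axiom T) characterises the reflexive frames. R is not reflexive — not valid.
(D) axiom 5: valid iff R is euclidean. R is not euclidean — not valid.

A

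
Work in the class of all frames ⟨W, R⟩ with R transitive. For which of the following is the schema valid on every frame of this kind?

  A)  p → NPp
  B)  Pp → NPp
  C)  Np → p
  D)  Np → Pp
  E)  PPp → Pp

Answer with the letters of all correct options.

(A) p → NPp is axiom B; it is valid on a frame exactly when R is symmetric. Such an R need not be symmetric, so not valid.
(B) Pp → NPp (axiom 5) characterises the euclidean frames. Such an R need not be euclidean — not valid.
(C) Np → p (axiom T) characterises the reflexive frames. Such an R need not be reflexive — not valid.
(D) Np → Pp is axiom D; it is valid on a frame exactly when R is serial. Such an R need not be serial, so not valid.
(E) PPp → Pp is the dual of axiom 4; it is valid on a frame exactly when R is transitive. Every such R is transitive, so valid.

E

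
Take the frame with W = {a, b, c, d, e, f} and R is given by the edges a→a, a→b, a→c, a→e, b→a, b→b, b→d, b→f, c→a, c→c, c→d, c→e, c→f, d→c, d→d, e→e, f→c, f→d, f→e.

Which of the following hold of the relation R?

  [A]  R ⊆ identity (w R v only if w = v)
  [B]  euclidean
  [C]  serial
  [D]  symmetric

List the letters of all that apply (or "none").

(A) not ⊆ identity: a R b with a ≠ b.
(B) not euclidean: a R b and a R c but not b R c.
(C) serial: every world has an R-successor.
(D) not symmetric: a R e but not e R a.

C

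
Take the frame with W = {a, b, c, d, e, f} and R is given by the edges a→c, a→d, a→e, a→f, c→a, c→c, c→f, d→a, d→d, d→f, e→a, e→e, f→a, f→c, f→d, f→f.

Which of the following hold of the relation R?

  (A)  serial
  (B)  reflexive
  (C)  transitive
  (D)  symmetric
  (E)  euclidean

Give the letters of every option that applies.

(A) not serial: b has no R-successor.
(B) not reflexive: not a R a.
(C) not transitive: a R c and c R a but not a R a.
(D) symmetric: every R-edge is matched by its reverse.
(E) not euclidean: a R c and a R d but not c R d.

D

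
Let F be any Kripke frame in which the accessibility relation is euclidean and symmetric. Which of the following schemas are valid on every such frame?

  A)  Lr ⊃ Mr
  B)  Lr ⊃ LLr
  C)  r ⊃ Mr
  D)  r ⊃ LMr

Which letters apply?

B, D

A symmetric euclidean relation is transitive (uRv and vRw give vRu by symmetry, then uRw by the euclidean condition, applied at v).
(A) axiom D: valid iff R is serial. Such an R need not be serial — not valid.
(B) Lr ⊃ LLr is axiom 4, which corresponds to transitivity. Every such R is transitive — valid.
(C) r ⊃ Mr is the dual of axiom T; it is valid on a frame exactly when R is reflexive. Such an R need not be reflexive, so not valid.
(D) r ⊃ LMr (axiom B) characterises the symmetric frames. Every such R is symmetric — valid.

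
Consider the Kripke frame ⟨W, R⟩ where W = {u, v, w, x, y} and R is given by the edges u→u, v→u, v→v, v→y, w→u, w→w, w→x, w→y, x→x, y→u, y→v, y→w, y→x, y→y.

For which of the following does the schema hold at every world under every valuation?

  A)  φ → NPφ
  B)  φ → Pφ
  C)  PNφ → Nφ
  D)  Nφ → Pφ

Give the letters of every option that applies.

R is reflexive: each world relates to itself.
R is not symmetric: v R u but not u R v.
R is not euclidean: v R u and v R v but not u R v.
R is serial: every world has an R-successor.
(A) φ → NPφ (axiom B) characterises the symmetric frames. R is not symmetric — not valid.
(B) φ → Pφ is the dual of axiom T, which corresponds to reflexivity. R is reflexive — valid.
(C) the dual of axiom 5: valid iff R is euclidean. R is not euclidean — not valid.
(D) Nφ → Pφ (axiom D) characterises the serial frames. R is serial — valid.

B, D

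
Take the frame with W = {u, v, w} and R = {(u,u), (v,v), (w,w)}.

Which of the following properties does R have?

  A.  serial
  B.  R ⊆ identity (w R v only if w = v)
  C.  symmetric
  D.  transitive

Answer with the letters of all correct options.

A, B, C, D

(A) serial: every world has an R-successor.
(B) ⊆ identity: every R-edge is a self-loop.
(C) symmetric: every R-edge is matched by its reverse.
(D) transitive: R is closed under composition.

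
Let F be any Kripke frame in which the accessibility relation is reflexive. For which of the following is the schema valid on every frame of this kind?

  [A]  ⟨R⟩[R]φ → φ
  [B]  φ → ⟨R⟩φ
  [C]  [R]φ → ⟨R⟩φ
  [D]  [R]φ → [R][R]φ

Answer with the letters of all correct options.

A reflexive relation is serial.
(A) the dual of axiom B: valid iff R is symmetric. Such an R need not be symmetric — not valid.
(B) the dual of axiom T: valid iff R is reflexive. Every such R is reflexive — valid.
(C) [R]φ → ⟨R⟩φ (axiom D) characterises the serial frames. Every such R is serial — valid.
(D) [R]φ → [R][R]φ (axiom 4) characterises the transitive frames. Such an R need not be transitive — not valid.

B, C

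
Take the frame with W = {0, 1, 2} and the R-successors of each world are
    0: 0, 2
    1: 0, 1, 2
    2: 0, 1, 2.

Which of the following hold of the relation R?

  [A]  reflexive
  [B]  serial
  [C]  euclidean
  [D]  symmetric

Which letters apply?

(A) reflexive: each world relates to itself.
(B) serial: every world has an R-successor.
(C) not euclidean: 1 R 0 and 1 R 1 but not 0 R 1.
(D) not symmetric: 1 R 0 but not 0 R 1.

A, B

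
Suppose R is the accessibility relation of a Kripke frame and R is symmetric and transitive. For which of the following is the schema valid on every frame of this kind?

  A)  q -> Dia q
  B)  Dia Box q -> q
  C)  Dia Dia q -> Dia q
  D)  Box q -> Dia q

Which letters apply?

A symmetric transitive relation is euclidean (uRv and uRw give vRu by symmetry, then vRw by transitivity).
(A) the dual of axiom T: valid iff R is reflexive. Such an R need not be reflexive — not valid.
(B) the dual of axiom B: valid iff R is symmetric. Every such R is symmetric — valid.
(C) the dual of axiom 4: valid iff R is transitive. Every such R is transitive — valid.
(D) Box q -> Dia q (axiom D) characterises the serial frames. Such an R need not be serial — not valid.

B, C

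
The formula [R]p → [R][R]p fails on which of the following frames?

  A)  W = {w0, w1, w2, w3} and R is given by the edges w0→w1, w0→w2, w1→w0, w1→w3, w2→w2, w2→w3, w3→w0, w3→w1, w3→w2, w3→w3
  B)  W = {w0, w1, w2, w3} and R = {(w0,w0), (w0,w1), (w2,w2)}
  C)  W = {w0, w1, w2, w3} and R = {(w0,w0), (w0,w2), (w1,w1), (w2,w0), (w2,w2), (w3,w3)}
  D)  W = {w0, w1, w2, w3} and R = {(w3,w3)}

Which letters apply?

The schema [R]p → [R][R]p is axiom 4; it is valid on a frame iff R is transitive.
(A) R is not transitive (w0 R w1 and w1 R w0 but not w0 R w0), so the schema fails here.
(B) R is transitive (R is closed under composition), so the schema is valid here.
(C) R is transitive (R is closed under composition), so the schema is valid here.
(D) R is transitive (R is closed under composition), so the schema is valid here.

A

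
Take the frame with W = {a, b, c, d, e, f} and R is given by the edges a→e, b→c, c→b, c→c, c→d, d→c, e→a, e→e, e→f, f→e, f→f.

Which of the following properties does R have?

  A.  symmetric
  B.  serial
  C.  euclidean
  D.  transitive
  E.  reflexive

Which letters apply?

(A) symmetric: every R-edge is matched by its reverse.
(B) serial: every world has an R-successor.
(C) not euclidean: c R b and c R d but not b R d.
(D) not transitive: a R e and e R a but not a R a.
(E) not reflexive: not a R a.

A, B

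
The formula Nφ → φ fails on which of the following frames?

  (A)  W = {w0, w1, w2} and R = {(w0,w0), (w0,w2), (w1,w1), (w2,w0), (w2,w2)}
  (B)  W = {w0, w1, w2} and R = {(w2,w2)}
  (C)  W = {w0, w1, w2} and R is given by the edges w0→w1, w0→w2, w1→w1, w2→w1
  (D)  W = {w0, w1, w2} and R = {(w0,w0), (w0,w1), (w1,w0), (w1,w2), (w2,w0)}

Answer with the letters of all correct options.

B, C, D

The schema Nφ → φ is axiom T; it is valid on a frame iff R is reflexive.
(A) R is reflexive (each world relates to itself), so the schema is valid here.
(B) R is not reflexive (not w0 R w0), so the schema fails here.
(C) R is not reflexive (not w0 R w0), so the schema fails here.
(D) R is not reflexive (not w1 R w1), so the schema fails here.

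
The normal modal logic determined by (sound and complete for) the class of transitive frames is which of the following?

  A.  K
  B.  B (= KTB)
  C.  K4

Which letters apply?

(A) K is determined by the class of arbitrary frames.
(B) B (= KTB) is determined by the class of reflexive and symmetric frames.
(C) K4 is determined by exactly this class.

C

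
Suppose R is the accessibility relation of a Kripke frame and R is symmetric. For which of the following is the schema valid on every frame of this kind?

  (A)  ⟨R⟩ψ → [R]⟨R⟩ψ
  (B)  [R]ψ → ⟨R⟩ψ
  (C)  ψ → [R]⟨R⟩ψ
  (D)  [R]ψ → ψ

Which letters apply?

(A) ⟨R⟩ψ → [R]⟨R⟩ψ is axiom 5, which corresponds to the euclidean property. Such an R need not be euclidean — not valid.
(B) [R]ψ → ⟨R⟩ψ (axiom D) characterises the serial frames. Such an R need not be serial — not valid.
(C) ψ → [R]⟨R⟩ψ is axiom B; it is valid on a frame exactly when R is symmetric. Every such R is symmetric, so valid.
(D) [R]ψ → ψ is axiom T, which corresponds to reflexivity. Such an R need not be reflexive — not valid.

C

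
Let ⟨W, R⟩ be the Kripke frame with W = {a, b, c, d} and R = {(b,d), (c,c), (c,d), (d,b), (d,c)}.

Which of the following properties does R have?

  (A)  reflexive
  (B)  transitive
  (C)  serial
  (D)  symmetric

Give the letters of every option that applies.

(A) not reflexive: not a R a.
(B) not transitive: b R d and d R b but not b R b.
(C) not serial: a has no R-successor.
(D) symmetric: every R-edge is matched by its reverse.

D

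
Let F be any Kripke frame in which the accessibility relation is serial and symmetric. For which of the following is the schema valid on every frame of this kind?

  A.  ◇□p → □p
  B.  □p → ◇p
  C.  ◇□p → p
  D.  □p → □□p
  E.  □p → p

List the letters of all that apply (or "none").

B, C

(A) ◇□p → □p (the dual of axiom 5) characterises the euclidean frames. Such an R need not be euclidean — not valid.
(B) □p → ◇p is axiom D; it is valid on a frame exactly when R is serial. Every such R is serial, so valid.
(C) ◇□p → p is the dual of axiom B; it is valid on a frame exactly when R is symmetric. Every such R is symmetric, so valid.
(D) □p → □□p (axiom 4) characterises the transitive frames. Such an R need not be transitive — not valid.
(E) □p → p is axiom T; it is valid on a frame exactly when R is reflexive. Such an R need not be reflexive, so not valid.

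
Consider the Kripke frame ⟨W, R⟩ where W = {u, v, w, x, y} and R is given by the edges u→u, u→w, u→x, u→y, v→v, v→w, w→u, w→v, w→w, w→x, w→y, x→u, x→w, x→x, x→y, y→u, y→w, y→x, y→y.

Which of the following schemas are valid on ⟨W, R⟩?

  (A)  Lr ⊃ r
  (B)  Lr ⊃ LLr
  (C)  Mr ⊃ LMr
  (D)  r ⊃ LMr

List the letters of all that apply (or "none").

A, D

R is reflexive: each world relates to itself.
R is symmetric: every R-edge is matched by its reverse.
R is not transitive: u R w and w R v but not u R v.
R is not euclidean: w R u and w R v but not u R v.
(A) Lr ⊃ r is axiom T; it is valid on a frame exactly when R is reflexive. R is reflexive, so valid.
(B) Lr ⊃ LLr is axiom 4, which corresponds to transitivity. R is not transitive — not valid.
(C) Mr ⊃ LMr is axiom 5; it is valid on a frame exactly when R is euclidean. R is not euclidean, so not valid.
(D) r ⊃ LMr is axiom B, which corresponds to symmetry. R is symmetric — valid.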